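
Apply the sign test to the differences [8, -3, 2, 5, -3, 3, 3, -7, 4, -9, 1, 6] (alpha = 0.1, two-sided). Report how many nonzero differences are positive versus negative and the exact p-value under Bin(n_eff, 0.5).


Step 1: Discard zero differences. Original n = 12; n_eff = number of nonzero differences = 12.
Nonzero differences (with sign): +8, -3, +2, +5, -3, +3, +3, -7, +4, -9, +1, +6
Step 2: Count signs: positive = 8, negative = 4.
Step 3: Under H0: P(positive) = 0.5, so the number of positives S ~ Bin(12, 0.5).
Step 4: Two-sided exact p-value = sum of Bin(12,0.5) probabilities at or below the observed probability = 0.387695.
Step 5: alpha = 0.1. fail to reject H0.

n_eff = 12, pos = 8, neg = 4, p = 0.387695, fail to reject H0.


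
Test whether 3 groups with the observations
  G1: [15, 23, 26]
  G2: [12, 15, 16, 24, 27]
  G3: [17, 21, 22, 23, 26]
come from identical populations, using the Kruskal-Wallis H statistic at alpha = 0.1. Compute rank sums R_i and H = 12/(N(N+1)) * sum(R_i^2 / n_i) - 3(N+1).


Step 1: Combine all N = 13 observations and assign midranks.
sorted (value, group, rank): (12,G2,1), (15,G1,2.5), (15,G2,2.5), (16,G2,4), (17,G3,5), (21,G3,6), (22,G3,7), (23,G1,8.5), (23,G3,8.5), (24,G2,10), (26,G1,11.5), (26,G3,11.5), (27,G2,13)
Step 2: Sum ranks within each group.
R_1 = 22.5 (n_1 = 3)
R_2 = 30.5 (n_2 = 5)
R_3 = 38 (n_3 = 5)
Step 3: H = 12/(N(N+1)) * sum(R_i^2/n_i) - 3(N+1)
     = 12/(13*14) * (22.5^2/3 + 30.5^2/5 + 38^2/5) - 3*14
     = 0.065934 * 643.6 - 42
     = 0.435165.
Step 4: Ties present; correction factor C = 1 - 18/(13^3 - 13) = 0.991758. Corrected H = 0.435165 / 0.991758 = 0.438781.
Step 5: Under H0, H ~ chi^2(2); p-value = 0.803008.
Step 6: alpha = 0.1. fail to reject H0.

H = 0.4388, df = 2, p = 0.803008, fail to reject H0.


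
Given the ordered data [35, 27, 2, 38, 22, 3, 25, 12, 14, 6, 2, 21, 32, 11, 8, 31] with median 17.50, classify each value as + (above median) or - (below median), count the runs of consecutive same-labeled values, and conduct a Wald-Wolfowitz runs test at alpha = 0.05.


Step 1: Compute median = 17.50; label A = above, B = below.
Labels in order: AABAABABBBBAABBA  (n_A = 8, n_B = 8)
Step 2: Count runs R = 9.
Step 3: Under H0 (random ordering), E[R] = 2*n_A*n_B/(n_A+n_B) + 1 = 2*8*8/16 + 1 = 9.0000.
        Var[R] = 2*n_A*n_B*(2*n_A*n_B - n_A - n_B) / ((n_A+n_B)^2 * (n_A+n_B-1)) = 14336/3840 = 3.7333.
        SD[R] = 1.9322.
Step 4: R = E[R], so z = 0 with no continuity correction.
Step 5: Two-sided p-value via normal approximation = 2*(1 - Phi(|z|)) = 1.000000.
Step 6: alpha = 0.05. fail to reject H0.

R = 9, z = 0.0000, p = 1.000000, fail to reject H0.


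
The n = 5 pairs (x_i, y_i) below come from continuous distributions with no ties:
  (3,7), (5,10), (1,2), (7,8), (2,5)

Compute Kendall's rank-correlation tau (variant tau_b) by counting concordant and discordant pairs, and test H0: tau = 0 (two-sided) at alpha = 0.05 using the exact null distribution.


Step 1: Enumerate the 10 unordered pairs (i,j) with i<j and classify each by sign(x_j-x_i) * sign(y_j-y_i).
  (1,2):dx=+2,dy=+3->C; (1,3):dx=-2,dy=-5->C; (1,4):dx=+4,dy=+1->C; (1,5):dx=-1,dy=-2->C
  (2,3):dx=-4,dy=-8->C; (2,4):dx=+2,dy=-2->D; (2,5):dx=-3,dy=-5->C; (3,4):dx=+6,dy=+6->C
  (3,5):dx=+1,dy=+3->C; (4,5):dx=-5,dy=-3->C
Step 2: C = 9, D = 1, total pairs = 10.
Step 3: tau = (C - D)/(n(n-1)/2) = (9 - 1)/10 = 0.800000.
Step 4: Exact two-sided p-value (enumerate n! = 120 permutations of y under H0): p = 0.083333.
Step 5: alpha = 0.05. fail to reject H0.

tau_b = 0.8000 (C=9, D=1), p = 0.083333, fail to reject H0.


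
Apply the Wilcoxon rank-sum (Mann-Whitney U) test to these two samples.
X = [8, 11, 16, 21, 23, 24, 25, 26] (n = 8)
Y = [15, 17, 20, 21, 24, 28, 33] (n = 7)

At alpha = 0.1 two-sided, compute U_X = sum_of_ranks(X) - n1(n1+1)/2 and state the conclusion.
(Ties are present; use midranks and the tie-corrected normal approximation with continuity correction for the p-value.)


Step 1: Combine and sort all 15 observations; assign midranks.
sorted (value, group): (8,X), (11,X), (15,Y), (16,X), (17,Y), (20,Y), (21,X), (21,Y), (23,X), (24,X), (24,Y), (25,X), (26,X), (28,Y), (33,Y)
ranks: 8->1, 11->2, 15->3, 16->4, 17->5, 20->6, 21->7.5, 21->7.5, 23->9, 24->10.5, 24->10.5, 25->12, 26->13, 28->14, 33->15
Step 2: Rank sum for X: R1 = 1 + 2 + 4 + 7.5 + 9 + 10.5 + 12 + 13 = 59.
Step 3: U_X = R1 - n1(n1+1)/2 = 59 - 8*9/2 = 59 - 36 = 23.
       U_Y = n1*n2 - U_X = 56 - 23 = 33.
Step 4: Ties are present, so use the tie-corrected normal approximation (with continuity correction) for the p-value.
Step 5: p-value = 0.601875; compare to alpha = 0.1. fail to reject H0.

U_X = 23, p = 0.601875, fail to reject H0 at alpha = 0.1.


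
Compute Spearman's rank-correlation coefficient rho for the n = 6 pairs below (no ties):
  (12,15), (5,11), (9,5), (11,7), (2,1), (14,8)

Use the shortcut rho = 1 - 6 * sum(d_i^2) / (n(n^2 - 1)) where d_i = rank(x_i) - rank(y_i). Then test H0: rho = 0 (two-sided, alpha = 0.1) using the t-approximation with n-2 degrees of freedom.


Step 1: Rank x and y separately (midranks; no ties here).
rank(x): 12->5, 5->2, 9->3, 11->4, 2->1, 14->6
rank(y): 15->6, 11->5, 5->2, 7->3, 1->1, 8->4
Step 2: d_i = R_x(i) - R_y(i); compute d_i^2.
  (5-6)^2=1, (2-5)^2=9, (3-2)^2=1, (4-3)^2=1, (1-1)^2=0, (6-4)^2=4
sum(d^2) = 16.
Step 3: rho = 1 - 6*16 / (6*(6^2 - 1)) = 1 - 96/210 = 0.542857.
Step 4: Under H0, t = rho * sqrt((n-2)/(1-rho^2)) = 1.2928 ~ t(4).
Step 5: Two-sided p-value from the t-distribution with 4 df = 0.265703.
Step 6: alpha = 0.1. fail to reject H0.

rho = 0.5429, p = 0.265703, fail to reject H0 at alpha = 0.1.


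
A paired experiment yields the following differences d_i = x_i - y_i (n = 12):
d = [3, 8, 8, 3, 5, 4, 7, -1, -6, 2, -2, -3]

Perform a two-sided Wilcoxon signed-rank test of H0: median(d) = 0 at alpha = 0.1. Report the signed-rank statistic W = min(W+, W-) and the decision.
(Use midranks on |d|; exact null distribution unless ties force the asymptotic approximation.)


Step 1: Drop any zero differences (none here) and take |d_i|.
|d| = [3, 8, 8, 3, 5, 4, 7, 1, 6, 2, 2, 3]
Step 2: Midrank |d_i| (ties get averaged ranks).
ranks: |3|->5, |8|->11.5, |8|->11.5, |3|->5, |5|->8, |4|->7, |7|->10, |1|->1, |6|->9, |2|->2.5, |2|->2.5, |3|->5
Step 3: Attach original signs; sum ranks with positive sign and with negative sign.
W+ = 5 + 11.5 + 11.5 + 5 + 8 + 7 + 10 + 2.5 = 60.5
W- = 1 + 9 + 2.5 + 5 = 17.5
(Check: W+ + W- = 78 should equal n(n+1)/2 = 78.)
Step 4: Test statistic W = min(W+, W-) = 17.5.
Step 5: Ties in |d|, so use the tie-corrected normal approximation.
        E[W] = n(n+1)/4 = 12*13/4 = 39.
        Tie groups: |d|=2 (t=2), |d|=3 (t=3), |d|=8 (t=2); sum(t^3 - t) = 36.
        Var[W] = n(n+1)(2n+1)/24 - sum(t^3-t)/48 = 3900/24 - 36/48 = 161.75.
        z = (W - E[W]) / sqrt(Var[W]) = (17.5 - 39) / 12.7181 = -1.6905.
        Two-sided p = 2*Phi(z) = 0.090931.
Step 6: alpha = 0.1. reject H0.

W+ = 60.5, W- = 17.5, W = min = 17.5, p = 0.090931, reject H0.


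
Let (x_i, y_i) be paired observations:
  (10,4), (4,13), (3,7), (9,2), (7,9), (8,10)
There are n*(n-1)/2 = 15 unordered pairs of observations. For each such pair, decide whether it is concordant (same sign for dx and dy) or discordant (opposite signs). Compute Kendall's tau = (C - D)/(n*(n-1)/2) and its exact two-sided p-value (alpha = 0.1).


Step 1: Enumerate the 15 unordered pairs (i,j) with i<j and classify each by sign(x_j-x_i) * sign(y_j-y_i).
  (1,2):dx=-6,dy=+9->D; (1,3):dx=-7,dy=+3->D; (1,4):dx=-1,dy=-2->C; (1,5):dx=-3,dy=+5->D
  (1,6):dx=-2,dy=+6->D; (2,3):dx=-1,dy=-6->C; (2,4):dx=+5,dy=-11->D; (2,5):dx=+3,dy=-4->D
  (2,6):dx=+4,dy=-3->D; (3,4):dx=+6,dy=-5->D; (3,5):dx=+4,dy=+2->C; (3,6):dx=+5,dy=+3->C
  (4,5):dx=-2,dy=+7->D; (4,6):dx=-1,dy=+8->D; (5,6):dx=+1,dy=+1->C
Step 2: C = 5, D = 10, total pairs = 15.
Step 3: tau = (C - D)/(n(n-1)/2) = (5 - 10)/15 = -0.333333.
Step 4: Exact two-sided p-value (enumerate n! = 720 permutations of y under H0): p = 0.469444.
Step 5: alpha = 0.1. fail to reject H0.

tau_b = -0.3333 (C=5, D=10), p = 0.469444, fail to reject H0.


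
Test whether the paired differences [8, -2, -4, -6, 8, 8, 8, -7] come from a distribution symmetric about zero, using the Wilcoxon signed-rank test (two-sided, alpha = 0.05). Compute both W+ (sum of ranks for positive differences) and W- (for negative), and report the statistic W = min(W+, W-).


Step 1: Drop any zero differences (none here) and take |d_i|.
|d| = [8, 2, 4, 6, 8, 8, 8, 7]
Step 2: Midrank |d_i| (ties get averaged ranks).
ranks: |8|->6.5, |2|->1, |4|->2, |6|->3, |8|->6.5, |8|->6.5, |8|->6.5, |7|->4
Step 3: Attach original signs; sum ranks with positive sign and with negative sign.
W+ = 6.5 + 6.5 + 6.5 + 6.5 = 26
W- = 1 + 2 + 3 + 4 = 10
(Check: W+ + W- = 36 should equal n(n+1)/2 = 36.)
Step 4: Test statistic W = min(W+, W-) = 10.
Step 5: Ties in |d|, so use the tie-corrected normal approximation.
        E[W] = n(n+1)/4 = 8*9/4 = 18.
        Tie groups: |d|=8 (t=4); sum(t^3 - t) = 60.
        Var[W] = n(n+1)(2n+1)/24 - sum(t^3-t)/48 = 1224/24 - 60/48 = 49.75.
        z = (W - E[W]) / sqrt(Var[W]) = (10 - 18) / 7.0534 = -1.1342.
        Two-sided p = 2*Phi(z) = 0.256707.
Step 6: alpha = 0.05. fail to reject H0.

W+ = 26, W- = 10, W = min = 10, p = 0.256707, fail to reject H0.


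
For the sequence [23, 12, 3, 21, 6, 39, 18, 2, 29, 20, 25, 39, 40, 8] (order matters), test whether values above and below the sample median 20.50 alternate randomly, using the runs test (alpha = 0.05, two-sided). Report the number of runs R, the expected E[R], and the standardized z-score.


Step 1: Compute median = 20.50; label A = above, B = below.
Labels in order: ABBABABBABAAAB  (n_A = 7, n_B = 7)
Step 2: Count runs R = 10.
Step 3: Under H0 (random ordering), E[R] = 2*n_A*n_B/(n_A+n_B) + 1 = 2*7*7/14 + 1 = 8.0000.
        Var[R] = 2*n_A*n_B*(2*n_A*n_B - n_A - n_B) / ((n_A+n_B)^2 * (n_A+n_B-1)) = 8232/2548 = 3.2308.
        SD[R] = 1.7974.
Step 4: Continuity-corrected z = (R - 0.5 - E[R]) / SD[R] = (10 - 0.5 - 8.0000) / 1.7974 = 0.8345.
Step 5: Two-sided p-value via normal approximation = 2*(1 - Phi(|z|)) = 0.403986.
Step 6: alpha = 0.05. fail to reject H0.

R = 10, z = 0.8345, p = 0.403986, fail to reject H0.


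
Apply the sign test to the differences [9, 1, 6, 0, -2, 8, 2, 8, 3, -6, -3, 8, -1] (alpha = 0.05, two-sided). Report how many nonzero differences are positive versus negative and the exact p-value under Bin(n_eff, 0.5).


Step 1: Discard zero differences. Original n = 13; n_eff = number of nonzero differences = 12.
Nonzero differences (with sign): +9, +1, +6, -2, +8, +2, +8, +3, -6, -3, +8, -1
Step 2: Count signs: positive = 8, negative = 4.
Step 3: Under H0: P(positive) = 0.5, so the number of positives S ~ Bin(12, 0.5).
Step 4: Two-sided exact p-value = sum of Bin(12,0.5) probabilities at or below the observed probability = 0.387695.
Step 5: alpha = 0.05. fail to reject H0.

n_eff = 12, pos = 8, neg = 4, p = 0.387695, fail to reject H0.


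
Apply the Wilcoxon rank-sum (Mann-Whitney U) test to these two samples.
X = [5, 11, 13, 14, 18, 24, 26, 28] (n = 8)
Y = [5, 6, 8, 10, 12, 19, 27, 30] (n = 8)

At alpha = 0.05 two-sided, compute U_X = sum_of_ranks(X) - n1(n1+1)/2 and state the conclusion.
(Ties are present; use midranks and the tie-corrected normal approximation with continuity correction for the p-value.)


Step 1: Combine and sort all 16 observations; assign midranks.
sorted (value, group): (5,X), (5,Y), (6,Y), (8,Y), (10,Y), (11,X), (12,Y), (13,X), (14,X), (18,X), (19,Y), (24,X), (26,X), (27,Y), (28,X), (30,Y)
ranks: 5->1.5, 5->1.5, 6->3, 8->4, 10->5, 11->6, 12->7, 13->8, 14->9, 18->10, 19->11, 24->12, 26->13, 27->14, 28->15, 30->16
Step 2: Rank sum for X: R1 = 1.5 + 6 + 8 + 9 + 10 + 12 + 13 + 15 = 74.5.
Step 3: U_X = R1 - n1(n1+1)/2 = 74.5 - 8*9/2 = 74.5 - 36 = 38.5.
       U_Y = n1*n2 - U_X = 64 - 38.5 = 25.5.
Step 4: Ties are present, so use the tie-corrected normal approximation (with continuity correction) for the p-value.
Step 5: p-value = 0.528309; compare to alpha = 0.05. fail to reject H0.

U_X = 38.5, p = 0.528309, fail to reject H0 at alpha = 0.05.


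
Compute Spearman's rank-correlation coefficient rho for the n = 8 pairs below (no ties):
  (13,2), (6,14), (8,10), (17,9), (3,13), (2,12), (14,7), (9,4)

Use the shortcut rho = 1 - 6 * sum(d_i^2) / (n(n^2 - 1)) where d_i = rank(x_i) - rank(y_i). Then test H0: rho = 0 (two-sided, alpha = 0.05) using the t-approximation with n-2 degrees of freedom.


Step 1: Rank x and y separately (midranks; no ties here).
rank(x): 13->6, 6->3, 8->4, 17->8, 3->2, 2->1, 14->7, 9->5
rank(y): 2->1, 14->8, 10->5, 9->4, 13->7, 12->6, 7->3, 4->2
Step 2: d_i = R_x(i) - R_y(i); compute d_i^2.
  (6-1)^2=25, (3-8)^2=25, (4-5)^2=1, (8-4)^2=16, (2-7)^2=25, (1-6)^2=25, (7-3)^2=16, (5-2)^2=9
sum(d^2) = 142.
Step 3: rho = 1 - 6*142 / (8*(8^2 - 1)) = 1 - 852/504 = -0.690476.
Step 4: Under H0, t = rho * sqrt((n-2)/(1-rho^2)) = -2.3382 ~ t(6).
Step 5: Two-sided p-value from the t-distribution with 6 df = 0.057990.
Step 6: alpha = 0.05. fail to reject H0.

rho = -0.6905, p = 0.057990, fail to reject H0 at alpha = 0.05.


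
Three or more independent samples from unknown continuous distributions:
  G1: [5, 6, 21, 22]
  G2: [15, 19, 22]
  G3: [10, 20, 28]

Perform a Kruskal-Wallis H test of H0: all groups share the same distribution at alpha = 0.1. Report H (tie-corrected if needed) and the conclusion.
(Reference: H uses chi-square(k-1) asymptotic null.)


Step 1: Combine all N = 10 observations and assign midranks.
sorted (value, group, rank): (5,G1,1), (6,G1,2), (10,G3,3), (15,G2,4), (19,G2,5), (20,G3,6), (21,G1,7), (22,G1,8.5), (22,G2,8.5), (28,G3,10)
Step 2: Sum ranks within each group.
R_1 = 18.5 (n_1 = 4)
R_2 = 17.5 (n_2 = 3)
R_3 = 19 (n_3 = 3)
Step 3: H = 12/(N(N+1)) * sum(R_i^2/n_i) - 3(N+1)
     = 12/(10*11) * (18.5^2/4 + 17.5^2/3 + 19^2/3) - 3*11
     = 0.109091 * 307.979 - 33
     = 0.597727.
Step 4: Ties present; correction factor C = 1 - 6/(10^3 - 10) = 0.993939. Corrected H = 0.597727 / 0.993939 = 0.601372.
Step 5: Under H0, H ~ chi^2(2); p-value = 0.740310.
Step 6: alpha = 0.1. fail to reject H0.

H = 0.6014, df = 2, p = 0.740310, fail to reject H0.


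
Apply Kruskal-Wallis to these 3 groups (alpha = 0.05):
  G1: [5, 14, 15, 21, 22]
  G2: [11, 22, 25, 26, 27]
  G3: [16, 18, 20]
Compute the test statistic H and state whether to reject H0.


Step 1: Combine all N = 13 observations and assign midranks.
sorted (value, group, rank): (5,G1,1), (11,G2,2), (14,G1,3), (15,G1,4), (16,G3,5), (18,G3,6), (20,G3,7), (21,G1,8), (22,G1,9.5), (22,G2,9.5), (25,G2,11), (26,G2,12), (27,G2,13)
Step 2: Sum ranks within each group.
R_1 = 25.5 (n_1 = 5)
R_2 = 47.5 (n_2 = 5)
R_3 = 18 (n_3 = 3)
Step 3: H = 12/(N(N+1)) * sum(R_i^2/n_i) - 3(N+1)
     = 12/(13*14) * (25.5^2/5 + 47.5^2/5 + 18^2/3) - 3*14
     = 0.065934 * 689.3 - 42
     = 3.448352.
Step 4: Ties present; correction factor C = 1 - 6/(13^3 - 13) = 0.997253. Corrected H = 3.448352 / 0.997253 = 3.457851.
Step 5: Under H0, H ~ chi^2(2); p-value = 0.177475.
Step 6: alpha = 0.05. fail to reject H0.

H = 3.4579, df = 2, p = 0.177475, fail to reject H0.


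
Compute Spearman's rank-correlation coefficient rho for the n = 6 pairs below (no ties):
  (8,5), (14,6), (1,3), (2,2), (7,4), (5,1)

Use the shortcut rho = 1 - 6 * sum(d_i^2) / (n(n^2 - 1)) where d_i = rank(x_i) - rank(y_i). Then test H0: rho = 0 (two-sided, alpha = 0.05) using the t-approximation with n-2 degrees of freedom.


Step 1: Rank x and y separately (midranks; no ties here).
rank(x): 8->5, 14->6, 1->1, 2->2, 7->4, 5->3
rank(y): 5->5, 6->6, 3->3, 2->2, 4->4, 1->1
Step 2: d_i = R_x(i) - R_y(i); compute d_i^2.
  (5-5)^2=0, (6-6)^2=0, (1-3)^2=4, (2-2)^2=0, (4-4)^2=0, (3-1)^2=4
sum(d^2) = 8.
Step 3: rho = 1 - 6*8 / (6*(6^2 - 1)) = 1 - 48/210 = 0.771429.
Step 4: Under H0, t = rho * sqrt((n-2)/(1-rho^2)) = 2.4247 ~ t(4).
Step 5: Two-sided p-value from the t-distribution with 4 df = 0.072397.
Step 6: alpha = 0.05. fail to reject H0.

rho = 0.7714, p = 0.072397, fail to reject H0 at alpha = 0.05.


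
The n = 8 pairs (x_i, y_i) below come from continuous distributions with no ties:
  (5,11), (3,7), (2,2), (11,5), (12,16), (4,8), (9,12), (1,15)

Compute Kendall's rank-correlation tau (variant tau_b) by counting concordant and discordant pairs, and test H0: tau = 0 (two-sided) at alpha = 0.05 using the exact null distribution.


Step 1: Enumerate the 28 unordered pairs (i,j) with i<j and classify each by sign(x_j-x_i) * sign(y_j-y_i).
  (1,2):dx=-2,dy=-4->C; (1,3):dx=-3,dy=-9->C; (1,4):dx=+6,dy=-6->D; (1,5):dx=+7,dy=+5->C
  (1,6):dx=-1,dy=-3->C; (1,7):dx=+4,dy=+1->C; (1,8):dx=-4,dy=+4->D; (2,3):dx=-1,dy=-5->C
  (2,4):dx=+8,dy=-2->D; (2,5):dx=+9,dy=+9->C; (2,6):dx=+1,dy=+1->C; (2,7):dx=+6,dy=+5->C
  (2,8):dx=-2,dy=+8->D; (3,4):dx=+9,dy=+3->C; (3,5):dx=+10,dy=+14->C; (3,6):dx=+2,dy=+6->C
  (3,7):dx=+7,dy=+10->C; (3,8):dx=-1,dy=+13->D; (4,5):dx=+1,dy=+11->C; (4,6):dx=-7,dy=+3->D
  (4,7):dx=-2,dy=+7->D; (4,8):dx=-10,dy=+10->D; (5,6):dx=-8,dy=-8->C; (5,7):dx=-3,dy=-4->C
  (5,8):dx=-11,dy=-1->C; (6,7):dx=+5,dy=+4->C; (6,8):dx=-3,dy=+7->D; (7,8):dx=-8,dy=+3->D
Step 2: C = 18, D = 10, total pairs = 28.
Step 3: tau = (C - D)/(n(n-1)/2) = (18 - 10)/28 = 0.285714.
Step 4: Exact two-sided p-value (enumerate n! = 40320 permutations of y under H0): p = 0.398760.
Step 5: alpha = 0.05. fail to reject H0.

tau_b = 0.2857 (C=18, D=10), p = 0.398760, fail to reject H0.


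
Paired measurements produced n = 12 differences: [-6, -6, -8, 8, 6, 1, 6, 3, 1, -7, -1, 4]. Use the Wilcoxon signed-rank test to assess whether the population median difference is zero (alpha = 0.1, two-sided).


Step 1: Drop any zero differences (none here) and take |d_i|.
|d| = [6, 6, 8, 8, 6, 1, 6, 3, 1, 7, 1, 4]
Step 2: Midrank |d_i| (ties get averaged ranks).
ranks: |6|->7.5, |6|->7.5, |8|->11.5, |8|->11.5, |6|->7.5, |1|->2, |6|->7.5, |3|->4, |1|->2, |7|->10, |1|->2, |4|->5
Step 3: Attach original signs; sum ranks with positive sign and with negative sign.
W+ = 11.5 + 7.5 + 2 + 7.5 + 4 + 2 + 5 = 39.5
W- = 7.5 + 7.5 + 11.5 + 10 + 2 = 38.5
(Check: W+ + W- = 78 should equal n(n+1)/2 = 78.)
Step 4: Test statistic W = min(W+, W-) = 38.5.
Step 5: Ties in |d|, so use the tie-corrected normal approximation.
        E[W] = n(n+1)/4 = 12*13/4 = 39.
        Tie groups: |d|=1 (t=3), |d|=6 (t=4), |d|=8 (t=2); sum(t^3 - t) = 90.
        Var[W] = n(n+1)(2n+1)/24 - sum(t^3-t)/48 = 3900/24 - 90/48 = 160.625.
        z = (W - E[W]) / sqrt(Var[W]) = (38.5 - 39) / 12.6738 = -0.0395.
        Two-sided p = 2*Phi(z) = 0.968530.
Step 6: alpha = 0.1. fail to reject H0.

W+ = 39.5, W- = 38.5, W = min = 38.5, p = 0.968530, fail to reject H0.


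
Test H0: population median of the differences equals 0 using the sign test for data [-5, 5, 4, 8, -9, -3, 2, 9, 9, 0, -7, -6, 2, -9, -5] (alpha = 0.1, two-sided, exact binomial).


Step 1: Discard zero differences. Original n = 15; n_eff = number of nonzero differences = 14.
Nonzero differences (with sign): -5, +5, +4, +8, -9, -3, +2, +9, +9, -7, -6, +2, -9, -5
Step 2: Count signs: positive = 7, negative = 7.
Step 3: Under H0: P(positive) = 0.5, so the number of positives S ~ Bin(14, 0.5).
Step 4: Two-sided exact p-value = sum of Bin(14,0.5) probabilities at or below the observed probability = 1.000000.
Step 5: alpha = 0.1. fail to reject H0.

n_eff = 14, pos = 7, neg = 7, p = 1.000000, fail to reject H0.


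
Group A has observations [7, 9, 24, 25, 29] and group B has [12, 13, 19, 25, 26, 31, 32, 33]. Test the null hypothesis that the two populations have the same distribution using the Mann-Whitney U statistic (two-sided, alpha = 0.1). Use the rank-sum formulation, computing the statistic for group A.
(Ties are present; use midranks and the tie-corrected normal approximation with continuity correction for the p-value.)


Step 1: Combine and sort all 13 observations; assign midranks.
sorted (value, group): (7,X), (9,X), (12,Y), (13,Y), (19,Y), (24,X), (25,X), (25,Y), (26,Y), (29,X), (31,Y), (32,Y), (33,Y)
ranks: 7->1, 9->2, 12->3, 13->4, 19->5, 24->6, 25->7.5, 25->7.5, 26->9, 29->10, 31->11, 32->12, 33->13
Step 2: Rank sum for X: R1 = 1 + 2 + 6 + 7.5 + 10 = 26.5.
Step 3: U_X = R1 - n1(n1+1)/2 = 26.5 - 5*6/2 = 26.5 - 15 = 11.5.
       U_Y = n1*n2 - U_X = 40 - 11.5 = 28.5.
Step 4: Ties are present, so use the tie-corrected normal approximation (with continuity correction) for the p-value.
Step 5: p-value = 0.240919; compare to alpha = 0.1. fail to reject H0.

U_X = 11.5, p = 0.240919, fail to reject H0 at alpha = 0.1.


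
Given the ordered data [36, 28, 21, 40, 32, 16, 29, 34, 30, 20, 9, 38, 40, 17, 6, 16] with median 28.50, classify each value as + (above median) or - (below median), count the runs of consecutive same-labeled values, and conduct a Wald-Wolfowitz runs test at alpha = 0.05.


Step 1: Compute median = 28.50; label A = above, B = below.
Labels in order: ABBAABAAABBAABBB  (n_A = 8, n_B = 8)
Step 2: Count runs R = 8.
Step 3: Under H0 (random ordering), E[R] = 2*n_A*n_B/(n_A+n_B) + 1 = 2*8*8/16 + 1 = 9.0000.
        Var[R] = 2*n_A*n_B*(2*n_A*n_B - n_A - n_B) / ((n_A+n_B)^2 * (n_A+n_B-1)) = 14336/3840 = 3.7333.
        SD[R] = 1.9322.
Step 4: Continuity-corrected z = (R + 0.5 - E[R]) / SD[R] = (8 + 0.5 - 9.0000) / 1.9322 = -0.2588.
Step 5: Two-sided p-value via normal approximation = 2*(1 - Phi(|z|)) = 0.795809.
Step 6: alpha = 0.05. fail to reject H0.

R = 8, z = -0.2588, p = 0.795809, fail to reject H0.


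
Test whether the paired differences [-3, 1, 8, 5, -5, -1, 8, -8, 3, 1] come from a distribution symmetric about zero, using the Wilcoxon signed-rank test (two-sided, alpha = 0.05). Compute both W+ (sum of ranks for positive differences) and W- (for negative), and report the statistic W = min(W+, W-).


Step 1: Drop any zero differences (none here) and take |d_i|.
|d| = [3, 1, 8, 5, 5, 1, 8, 8, 3, 1]
Step 2: Midrank |d_i| (ties get averaged ranks).
ranks: |3|->4.5, |1|->2, |8|->9, |5|->6.5, |5|->6.5, |1|->2, |8|->9, |8|->9, |3|->4.5, |1|->2
Step 3: Attach original signs; sum ranks with positive sign and with negative sign.
W+ = 2 + 9 + 6.5 + 9 + 4.5 + 2 = 33
W- = 4.5 + 6.5 + 2 + 9 = 22
(Check: W+ + W- = 55 should equal n(n+1)/2 = 55.)
Step 4: Test statistic W = min(W+, W-) = 22.
Step 5: Ties in |d|, so use the tie-corrected normal approximation.
        E[W] = n(n+1)/4 = 10*11/4 = 27.5.
        Tie groups: |d|=1 (t=3), |d|=3 (t=2), |d|=5 (t=2), |d|=8 (t=3); sum(t^3 - t) = 60.
        Var[W] = n(n+1)(2n+1)/24 - sum(t^3-t)/48 = 2310/24 - 60/48 = 95.
        z = (W - E[W]) / sqrt(Var[W]) = (22 - 27.5) / 9.7468 = -0.5643.
        Two-sided p = 2*Phi(z) = 0.572558.
Step 6: alpha = 0.05. fail to reject H0.

W+ = 33, W- = 22, W = min = 22, p = 0.572558, fail to reject H0.


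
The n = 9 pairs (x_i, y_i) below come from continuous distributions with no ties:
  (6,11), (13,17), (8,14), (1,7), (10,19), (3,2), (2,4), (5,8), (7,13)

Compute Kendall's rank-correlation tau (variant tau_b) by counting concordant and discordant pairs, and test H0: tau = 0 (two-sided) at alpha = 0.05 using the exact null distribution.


Step 1: Enumerate the 36 unordered pairs (i,j) with i<j and classify each by sign(x_j-x_i) * sign(y_j-y_i).
  (1,2):dx=+7,dy=+6->C; (1,3):dx=+2,dy=+3->C; (1,4):dx=-5,dy=-4->C; (1,5):dx=+4,dy=+8->C
  (1,6):dx=-3,dy=-9->C; (1,7):dx=-4,dy=-7->C; (1,8):dx=-1,dy=-3->C; (1,9):dx=+1,dy=+2->C
  (2,3):dx=-5,dy=-3->C; (2,4):dx=-12,dy=-10->C; (2,5):dx=-3,dy=+2->D; (2,6):dx=-10,dy=-15->C
  (2,7):dx=-11,dy=-13->C; (2,8):dx=-8,dy=-9->C; (2,9):dx=-6,dy=-4->C; (3,4):dx=-7,dy=-7->C
  (3,5):dx=+2,dy=+5->C; (3,6):dx=-5,dy=-12->C; (3,7):dx=-6,dy=-10->C; (3,8):dx=-3,dy=-6->C
  (3,9):dx=-1,dy=-1->C; (4,5):dx=+9,dy=+12->C; (4,6):dx=+2,dy=-5->D; (4,7):dx=+1,dy=-3->D
  (4,8):dx=+4,dy=+1->C; (4,9):dx=+6,dy=+6->C; (5,6):dx=-7,dy=-17->C; (5,7):dx=-8,dy=-15->C
  (5,8):dx=-5,dy=-11->C; (5,9):dx=-3,dy=-6->C; (6,7):dx=-1,dy=+2->D; (6,8):dx=+2,dy=+6->C
  (6,9):dx=+4,dy=+11->C; (7,8):dx=+3,dy=+4->C; (7,9):dx=+5,dy=+9->C; (8,9):dx=+2,dy=+5->C
Step 2: C = 32, D = 4, total pairs = 36.
Step 3: tau = (C - D)/(n(n-1)/2) = (32 - 4)/36 = 0.777778.
Step 4: Exact two-sided p-value (enumerate n! = 362880 permutations of y under H0): p = 0.002425.
Step 5: alpha = 0.05. reject H0.

tau_b = 0.7778 (C=32, D=4), p = 0.002425, reject H0.


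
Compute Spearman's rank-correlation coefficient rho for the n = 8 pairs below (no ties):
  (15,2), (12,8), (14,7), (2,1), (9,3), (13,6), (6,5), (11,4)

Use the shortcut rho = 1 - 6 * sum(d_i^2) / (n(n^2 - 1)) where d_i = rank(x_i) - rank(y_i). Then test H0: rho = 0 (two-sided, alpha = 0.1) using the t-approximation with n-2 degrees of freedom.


Step 1: Rank x and y separately (midranks; no ties here).
rank(x): 15->8, 12->5, 14->7, 2->1, 9->3, 13->6, 6->2, 11->4
rank(y): 2->2, 8->8, 7->7, 1->1, 3->3, 6->6, 5->5, 4->4
Step 2: d_i = R_x(i) - R_y(i); compute d_i^2.
  (8-2)^2=36, (5-8)^2=9, (7-7)^2=0, (1-1)^2=0, (3-3)^2=0, (6-6)^2=0, (2-5)^2=9, (4-4)^2=0
sum(d^2) = 54.
Step 3: rho = 1 - 6*54 / (8*(8^2 - 1)) = 1 - 324/504 = 0.357143.
Step 4: Under H0, t = rho * sqrt((n-2)/(1-rho^2)) = 0.9366 ~ t(6).
Step 5: Two-sided p-value from the t-distribution with 6 df = 0.385121.
Step 6: alpha = 0.1. fail to reject H0.

rho = 0.3571, p = 0.385121, fail to reject H0 at alpha = 0.1.


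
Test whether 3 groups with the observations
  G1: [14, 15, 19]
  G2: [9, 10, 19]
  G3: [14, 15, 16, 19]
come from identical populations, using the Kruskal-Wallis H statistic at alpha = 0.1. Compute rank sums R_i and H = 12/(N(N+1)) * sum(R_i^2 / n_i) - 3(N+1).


Step 1: Combine all N = 10 observations and assign midranks.
sorted (value, group, rank): (9,G2,1), (10,G2,2), (14,G1,3.5), (14,G3,3.5), (15,G1,5.5), (15,G3,5.5), (16,G3,7), (19,G1,9), (19,G2,9), (19,G3,9)
Step 2: Sum ranks within each group.
R_1 = 18 (n_1 = 3)
R_2 = 12 (n_2 = 3)
R_3 = 25 (n_3 = 4)
Step 3: H = 12/(N(N+1)) * sum(R_i^2/n_i) - 3(N+1)
     = 12/(10*11) * (18^2/3 + 12^2/3 + 25^2/4) - 3*11
     = 0.109091 * 312.25 - 33
     = 1.063636.
Step 4: Ties present; correction factor C = 1 - 36/(10^3 - 10) = 0.963636. Corrected H = 1.063636 / 0.963636 = 1.103774.
Step 5: Under H0, H ~ chi^2(2); p-value = 0.575862.
Step 6: alpha = 0.1. fail to reject H0.

H = 1.1038, df = 2, p = 0.575862, fail to reject H0.


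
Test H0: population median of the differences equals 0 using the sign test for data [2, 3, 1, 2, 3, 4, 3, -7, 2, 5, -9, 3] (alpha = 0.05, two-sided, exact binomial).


Step 1: Discard zero differences. Original n = 12; n_eff = number of nonzero differences = 12.
Nonzero differences (with sign): +2, +3, +1, +2, +3, +4, +3, -7, +2, +5, -9, +3
Step 2: Count signs: positive = 10, negative = 2.
Step 3: Under H0: P(positive) = 0.5, so the number of positives S ~ Bin(12, 0.5).
Step 4: Two-sided exact p-value = sum of Bin(12,0.5) probabilities at or below the observed probability = 0.038574.
Step 5: alpha = 0.05. reject H0.

n_eff = 12, pos = 10, neg = 2, p = 0.038574, reject H0.


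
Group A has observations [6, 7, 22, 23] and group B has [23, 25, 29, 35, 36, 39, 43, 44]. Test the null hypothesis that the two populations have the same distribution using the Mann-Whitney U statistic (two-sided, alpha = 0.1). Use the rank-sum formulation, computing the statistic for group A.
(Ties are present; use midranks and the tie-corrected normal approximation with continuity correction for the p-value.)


Step 1: Combine and sort all 12 observations; assign midranks.
sorted (value, group): (6,X), (7,X), (22,X), (23,X), (23,Y), (25,Y), (29,Y), (35,Y), (36,Y), (39,Y), (43,Y), (44,Y)
ranks: 6->1, 7->2, 22->3, 23->4.5, 23->4.5, 25->6, 29->7, 35->8, 36->9, 39->10, 43->11, 44->12
Step 2: Rank sum for X: R1 = 1 + 2 + 3 + 4.5 = 10.5.
Step 3: U_X = R1 - n1(n1+1)/2 = 10.5 - 4*5/2 = 10.5 - 10 = 0.5.
       U_Y = n1*n2 - U_X = 32 - 0.5 = 31.5.
Step 4: Ties are present, so use the tie-corrected normal approximation (with continuity correction) for the p-value.
Step 5: p-value = 0.010708; compare to alpha = 0.1. reject H0.

U_X = 0.5, p = 0.010708, reject H0 at alpha = 0.1.


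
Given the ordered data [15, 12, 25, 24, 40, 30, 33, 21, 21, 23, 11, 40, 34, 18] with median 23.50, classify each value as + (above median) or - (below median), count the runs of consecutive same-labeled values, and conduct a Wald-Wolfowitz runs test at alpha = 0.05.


Step 1: Compute median = 23.50; label A = above, B = below.
Labels in order: BBAAAAABBBBAAB  (n_A = 7, n_B = 7)
Step 2: Count runs R = 5.
Step 3: Under H0 (random ordering), E[R] = 2*n_A*n_B/(n_A+n_B) + 1 = 2*7*7/14 + 1 = 8.0000.
        Var[R] = 2*n_A*n_B*(2*n_A*n_B - n_A - n_B) / ((n_A+n_B)^2 * (n_A+n_B-1)) = 8232/2548 = 3.2308.
        SD[R] = 1.7974.
Step 4: Continuity-corrected z = (R + 0.5 - E[R]) / SD[R] = (5 + 0.5 - 8.0000) / 1.7974 = -1.3909.
Step 5: Two-sided p-value via normal approximation = 2*(1 - Phi(|z|)) = 0.164264.
Step 6: alpha = 0.05. fail to reject H0.

R = 5, z = -1.3909, p = 0.164264, fail to reject H0.


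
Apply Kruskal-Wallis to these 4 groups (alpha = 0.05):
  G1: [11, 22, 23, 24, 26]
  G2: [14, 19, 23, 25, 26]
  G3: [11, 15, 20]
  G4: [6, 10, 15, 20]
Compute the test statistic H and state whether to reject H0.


Step 1: Combine all N = 17 observations and assign midranks.
sorted (value, group, rank): (6,G4,1), (10,G4,2), (11,G1,3.5), (11,G3,3.5), (14,G2,5), (15,G3,6.5), (15,G4,6.5), (19,G2,8), (20,G3,9.5), (20,G4,9.5), (22,G1,11), (23,G1,12.5), (23,G2,12.5), (24,G1,14), (25,G2,15), (26,G1,16.5), (26,G2,16.5)
Step 2: Sum ranks within each group.
R_1 = 57.5 (n_1 = 5)
R_2 = 57 (n_2 = 5)
R_3 = 19.5 (n_3 = 3)
R_4 = 19 (n_4 = 4)
Step 3: H = 12/(N(N+1)) * sum(R_i^2/n_i) - 3(N+1)
     = 12/(17*18) * (57.5^2/5 + 57^2/5 + 19.5^2/3 + 19^2/4) - 3*18
     = 0.039216 * 1528.05 - 54
     = 5.923529.
Step 4: Ties present; correction factor C = 1 - 30/(17^3 - 17) = 0.993873. Corrected H = 5.923529 / 0.993873 = 5.960049.
Step 5: Under H0, H ~ chi^2(3); p-value = 0.113570.
Step 6: alpha = 0.05. fail to reject H0.

H = 5.9600, df = 3, p = 0.113570, fail to reject H0.


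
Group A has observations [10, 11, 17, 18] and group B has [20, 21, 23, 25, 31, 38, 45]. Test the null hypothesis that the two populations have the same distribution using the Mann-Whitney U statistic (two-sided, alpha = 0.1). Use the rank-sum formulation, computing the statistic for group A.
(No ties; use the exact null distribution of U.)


Step 1: Combine and sort all 11 observations; assign midranks.
sorted (value, group): (10,X), (11,X), (17,X), (18,X), (20,Y), (21,Y), (23,Y), (25,Y), (31,Y), (38,Y), (45,Y)
ranks: 10->1, 11->2, 17->3, 18->4, 20->5, 21->6, 23->7, 25->8, 31->9, 38->10, 45->11
Step 2: Rank sum for X: R1 = 1 + 2 + 3 + 4 = 10.
Step 3: U_X = R1 - n1(n1+1)/2 = 10 - 4*5/2 = 10 - 10 = 0.
       U_Y = n1*n2 - U_X = 28 - 0 = 28.
Step 4: No ties, so the exact null distribution of U (based on enumerating the C(11,4) = 330 equally likely rank assignments) gives the two-sided p-value.
Step 5: p-value = 0.006061; compare to alpha = 0.1. reject H0.

U_X = 0, p = 0.006061, reject H0 at alpha = 0.1.


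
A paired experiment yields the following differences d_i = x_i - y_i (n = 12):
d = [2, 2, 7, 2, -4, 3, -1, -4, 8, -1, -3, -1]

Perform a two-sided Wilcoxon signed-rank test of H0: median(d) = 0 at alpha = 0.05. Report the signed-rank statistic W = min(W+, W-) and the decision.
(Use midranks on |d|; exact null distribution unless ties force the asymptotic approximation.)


Step 1: Drop any zero differences (none here) and take |d_i|.
|d| = [2, 2, 7, 2, 4, 3, 1, 4, 8, 1, 3, 1]
Step 2: Midrank |d_i| (ties get averaged ranks).
ranks: |2|->5, |2|->5, |7|->11, |2|->5, |4|->9.5, |3|->7.5, |1|->2, |4|->9.5, |8|->12, |1|->2, |3|->7.5, |1|->2
Step 3: Attach original signs; sum ranks with positive sign and with negative sign.
W+ = 5 + 5 + 11 + 5 + 7.5 + 12 = 45.5
W- = 9.5 + 2 + 9.5 + 2 + 7.5 + 2 = 32.5
(Check: W+ + W- = 78 should equal n(n+1)/2 = 78.)
Step 4: Test statistic W = min(W+, W-) = 32.5.
Step 5: Ties in |d|, so use the tie-corrected normal approximation.
        E[W] = n(n+1)/4 = 12*13/4 = 39.
        Tie groups: |d|=1 (t=3), |d|=2 (t=3), |d|=3 (t=2), |d|=4 (t=2); sum(t^3 - t) = 60.
        Var[W] = n(n+1)(2n+1)/24 - sum(t^3-t)/48 = 3900/24 - 60/48 = 161.25.
        z = (W - E[W]) / sqrt(Var[W]) = (32.5 - 39) / 12.6984 = -0.5119.
        Two-sided p = 2*Phi(z) = 0.608739.
Step 6: alpha = 0.05. fail to reject H0.

W+ = 45.5, W- = 32.5, W = min = 32.5, p = 0.608739, fail to reject H0.


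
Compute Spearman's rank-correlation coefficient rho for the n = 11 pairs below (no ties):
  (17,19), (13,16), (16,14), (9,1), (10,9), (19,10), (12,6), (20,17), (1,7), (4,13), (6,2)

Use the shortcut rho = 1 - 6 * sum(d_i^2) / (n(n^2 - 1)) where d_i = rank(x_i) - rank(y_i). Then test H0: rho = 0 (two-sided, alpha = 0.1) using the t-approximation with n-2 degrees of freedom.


Step 1: Rank x and y separately (midranks; no ties here).
rank(x): 17->9, 13->7, 16->8, 9->4, 10->5, 19->10, 12->6, 20->11, 1->1, 4->2, 6->3
rank(y): 19->11, 16->9, 14->8, 1->1, 9->5, 10->6, 6->3, 17->10, 7->4, 13->7, 2->2
Step 2: d_i = R_x(i) - R_y(i); compute d_i^2.
  (9-11)^2=4, (7-9)^2=4, (8-8)^2=0, (4-1)^2=9, (5-5)^2=0, (10-6)^2=16, (6-3)^2=9, (11-10)^2=1, (1-4)^2=9, (2-7)^2=25, (3-2)^2=1
sum(d^2) = 78.
Step 3: rho = 1 - 6*78 / (11*(11^2 - 1)) = 1 - 468/1320 = 0.645455.
Step 4: Under H0, t = rho * sqrt((n-2)/(1-rho^2)) = 2.5352 ~ t(9).
Step 5: Two-sided p-value from the t-distribution with 9 df = 0.031963.
Step 6: alpha = 0.1. reject H0.

rho = 0.6455, p = 0.031963, reject H0 at alpha = 0.1.


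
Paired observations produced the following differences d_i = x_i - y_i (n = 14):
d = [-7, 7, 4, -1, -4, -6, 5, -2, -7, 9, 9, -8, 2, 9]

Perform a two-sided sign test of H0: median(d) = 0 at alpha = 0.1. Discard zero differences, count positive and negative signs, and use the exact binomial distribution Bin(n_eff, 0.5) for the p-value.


Step 1: Discard zero differences. Original n = 14; n_eff = number of nonzero differences = 14.
Nonzero differences (with sign): -7, +7, +4, -1, -4, -6, +5, -2, -7, +9, +9, -8, +2, +9
Step 2: Count signs: positive = 7, negative = 7.
Step 3: Under H0: P(positive) = 0.5, so the number of positives S ~ Bin(14, 0.5).
Step 4: Two-sided exact p-value = sum of Bin(14,0.5) probabilities at or below the observed probability = 1.000000.
Step 5: alpha = 0.1. fail to reject H0.

n_eff = 14, pos = 7, neg = 7, p = 1.000000, fail to reject H0.


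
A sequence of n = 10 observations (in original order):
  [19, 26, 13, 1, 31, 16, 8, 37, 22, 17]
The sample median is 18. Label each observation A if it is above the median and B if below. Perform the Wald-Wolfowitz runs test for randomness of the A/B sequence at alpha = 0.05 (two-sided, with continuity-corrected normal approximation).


Step 1: Compute median = 18; label A = above, B = below.
Labels in order: AABBABBAAB  (n_A = 5, n_B = 5)
Step 2: Count runs R = 6.
Step 3: Under H0 (random ordering), E[R] = 2*n_A*n_B/(n_A+n_B) + 1 = 2*5*5/10 + 1 = 6.0000.
        Var[R] = 2*n_A*n_B*(2*n_A*n_B - n_A - n_B) / ((n_A+n_B)^2 * (n_A+n_B-1)) = 2000/900 = 2.2222.
        SD[R] = 1.4907.
Step 4: R = E[R], so z = 0 with no continuity correction.
Step 5: Two-sided p-value via normal approximation = 2*(1 - Phi(|z|)) = 1.000000.
Step 6: alpha = 0.05. fail to reject H0.

R = 6, z = 0.0000, p = 1.000000, fail to reject H0.


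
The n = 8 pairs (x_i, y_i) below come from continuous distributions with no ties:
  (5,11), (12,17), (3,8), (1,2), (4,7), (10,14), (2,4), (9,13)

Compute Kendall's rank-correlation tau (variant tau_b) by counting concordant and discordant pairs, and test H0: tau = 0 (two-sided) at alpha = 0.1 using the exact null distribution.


Step 1: Enumerate the 28 unordered pairs (i,j) with i<j and classify each by sign(x_j-x_i) * sign(y_j-y_i).
  (1,2):dx=+7,dy=+6->C; (1,3):dx=-2,dy=-3->C; (1,4):dx=-4,dy=-9->C; (1,5):dx=-1,dy=-4->C
  (1,6):dx=+5,dy=+3->C; (1,7):dx=-3,dy=-7->C; (1,8):dx=+4,dy=+2->C; (2,3):dx=-9,dy=-9->C
  (2,4):dx=-11,dy=-15->C; (2,5):dx=-8,dy=-10->C; (2,6):dx=-2,dy=-3->C; (2,7):dx=-10,dy=-13->C
  (2,8):dx=-3,dy=-4->C; (3,4):dx=-2,dy=-6->C; (3,5):dx=+1,dy=-1->D; (3,6):dx=+7,dy=+6->C
  (3,7):dx=-1,dy=-4->C; (3,8):dx=+6,dy=+5->C; (4,5):dx=+3,dy=+5->C; (4,6):dx=+9,dy=+12->C
  (4,7):dx=+1,dy=+2->C; (4,8):dx=+8,dy=+11->C; (5,6):dx=+6,dy=+7->C; (5,7):dx=-2,dy=-3->C
  (5,8):dx=+5,dy=+6->C; (6,7):dx=-8,dy=-10->C; (6,8):dx=-1,dy=-1->C; (7,8):dx=+7,dy=+9->C
Step 2: C = 27, D = 1, total pairs = 28.
Step 3: tau = (C - D)/(n(n-1)/2) = (27 - 1)/28 = 0.928571.
Step 4: Exact two-sided p-value (enumerate n! = 40320 permutations of y under H0): p = 0.000397.
Step 5: alpha = 0.1. reject H0.

tau_b = 0.9286 (C=27, D=1), p = 0.000397, reject H0.


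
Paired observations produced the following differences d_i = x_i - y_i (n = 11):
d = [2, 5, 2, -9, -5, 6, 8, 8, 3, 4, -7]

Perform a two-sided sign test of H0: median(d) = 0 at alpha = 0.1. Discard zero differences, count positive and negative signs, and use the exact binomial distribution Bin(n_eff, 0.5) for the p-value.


Step 1: Discard zero differences. Original n = 11; n_eff = number of nonzero differences = 11.
Nonzero differences (with sign): +2, +5, +2, -9, -5, +6, +8, +8, +3, +4, -7
Step 2: Count signs: positive = 8, negative = 3.
Step 3: Under H0: P(positive) = 0.5, so the number of positives S ~ Bin(11, 0.5).
Step 4: Two-sided exact p-value = sum of Bin(11,0.5) probabilities at or below the observed probability = 0.226562.
Step 5: alpha = 0.1. fail to reject H0.

n_eff = 11, pos = 8, neg = 3, p = 0.226562, fail to reject H0.


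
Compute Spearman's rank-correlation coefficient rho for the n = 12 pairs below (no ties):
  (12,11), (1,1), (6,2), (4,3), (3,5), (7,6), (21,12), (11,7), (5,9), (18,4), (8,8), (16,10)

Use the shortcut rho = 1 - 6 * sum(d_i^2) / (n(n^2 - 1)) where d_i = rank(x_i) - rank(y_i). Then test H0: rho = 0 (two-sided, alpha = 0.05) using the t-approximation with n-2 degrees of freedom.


Step 1: Rank x and y separately (midranks; no ties here).
rank(x): 12->9, 1->1, 6->5, 4->3, 3->2, 7->6, 21->12, 11->8, 5->4, 18->11, 8->7, 16->10
rank(y): 11->11, 1->1, 2->2, 3->3, 5->5, 6->6, 12->12, 7->7, 9->9, 4->4, 8->8, 10->10
Step 2: d_i = R_x(i) - R_y(i); compute d_i^2.
  (9-11)^2=4, (1-1)^2=0, (5-2)^2=9, (3-3)^2=0, (2-5)^2=9, (6-6)^2=0, (12-12)^2=0, (8-7)^2=1, (4-9)^2=25, (11-4)^2=49, (7-8)^2=1, (10-10)^2=0
sum(d^2) = 98.
Step 3: rho = 1 - 6*98 / (12*(12^2 - 1)) = 1 - 588/1716 = 0.657343.
Step 4: Under H0, t = rho * sqrt((n-2)/(1-rho^2)) = 2.7584 ~ t(10).
Step 5: Two-sided p-value from the t-distribution with 10 df = 0.020185.
Step 6: alpha = 0.05. reject H0.

rho = 0.6573, p = 0.020185, reject H0 at alpha = 0.05.


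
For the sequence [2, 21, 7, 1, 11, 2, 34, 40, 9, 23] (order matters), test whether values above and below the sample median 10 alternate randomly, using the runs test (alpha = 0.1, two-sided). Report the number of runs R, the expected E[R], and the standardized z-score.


Step 1: Compute median = 10; label A = above, B = below.
Labels in order: BABBABAABA  (n_A = 5, n_B = 5)
Step 2: Count runs R = 8.
Step 3: Under H0 (random ordering), E[R] = 2*n_A*n_B/(n_A+n_B) + 1 = 2*5*5/10 + 1 = 6.0000.
        Var[R] = 2*n_A*n_B*(2*n_A*n_B - n_A - n_B) / ((n_A+n_B)^2 * (n_A+n_B-1)) = 2000/900 = 2.2222.
        SD[R] = 1.4907.
Step 4: Continuity-corrected z = (R - 0.5 - E[R]) / SD[R] = (8 - 0.5 - 6.0000) / 1.4907 = 1.0062.
Step 5: Two-sided p-value via normal approximation = 2*(1 - Phi(|z|)) = 0.314305.
Step 6: alpha = 0.1. fail to reject H0.

R = 8, z = 1.0062, p = 0.314305, fail to reject H0.


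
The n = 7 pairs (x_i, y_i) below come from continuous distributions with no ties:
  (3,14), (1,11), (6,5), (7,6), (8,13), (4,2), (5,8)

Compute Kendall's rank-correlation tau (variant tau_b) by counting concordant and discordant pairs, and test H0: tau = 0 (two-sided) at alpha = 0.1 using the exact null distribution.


Step 1: Enumerate the 21 unordered pairs (i,j) with i<j and classify each by sign(x_j-x_i) * sign(y_j-y_i).
  (1,2):dx=-2,dy=-3->C; (1,3):dx=+3,dy=-9->D; (1,4):dx=+4,dy=-8->D; (1,5):dx=+5,dy=-1->D
  (1,6):dx=+1,dy=-12->D; (1,7):dx=+2,dy=-6->D; (2,3):dx=+5,dy=-6->D; (2,4):dx=+6,dy=-5->D
  (2,5):dx=+7,dy=+2->C; (2,6):dx=+3,dy=-9->D; (2,7):dx=+4,dy=-3->D; (3,4):dx=+1,dy=+1->C
  (3,5):dx=+2,dy=+8->C; (3,6):dx=-2,dy=-3->C; (3,7):dx=-1,dy=+3->D; (4,5):dx=+1,dy=+7->C
  (4,6):dx=-3,dy=-4->C; (4,7):dx=-2,dy=+2->D; (5,6):dx=-4,dy=-11->C; (5,7):dx=-3,dy=-5->C
  (6,7):dx=+1,dy=+6->C
Step 2: C = 10, D = 11, total pairs = 21.
Step 3: tau = (C - D)/(n(n-1)/2) = (10 - 11)/21 = -0.047619.
Step 4: Exact two-sided p-value (enumerate n! = 5040 permutations of y under H0): p = 1.000000.
Step 5: alpha = 0.1. fail to reject H0.

tau_b = -0.0476 (C=10, D=11), p = 1.000000, fail to reject H0.
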